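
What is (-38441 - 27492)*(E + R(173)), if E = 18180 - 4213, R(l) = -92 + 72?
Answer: -919567551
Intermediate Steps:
R(l) = -20
E = 13967
(-38441 - 27492)*(E + R(173)) = (-38441 - 27492)*(13967 - 20) = -65933*13947 = -919567551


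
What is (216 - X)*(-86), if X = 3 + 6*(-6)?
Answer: -21414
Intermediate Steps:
X = -33 (X = 3 - 36 = -33)
(216 - X)*(-86) = (216 - 1*(-33))*(-86) = (216 + 33)*(-86) = 249*(-86) = -21414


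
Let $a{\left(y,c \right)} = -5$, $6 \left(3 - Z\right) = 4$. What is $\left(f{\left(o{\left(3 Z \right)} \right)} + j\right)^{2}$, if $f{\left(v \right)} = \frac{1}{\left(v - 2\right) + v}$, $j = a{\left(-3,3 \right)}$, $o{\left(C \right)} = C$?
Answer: $\frac{3481}{144} \approx 24.174$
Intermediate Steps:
$Z = \frac{7}{3}$ ($Z = 3 - \frac{2}{3} = \frac{7}{3} \approx 2.3333$)
$j = -5$
$f{\left(v \right)} = \frac{1}{-2 + 2 v}$ ($f{\left(v \right)} = \frac{1}{\left(-2 + v\right) + v} = \frac{1}{-2 + 2 v}$)
$\left(f{\left(o{\left(3 Z \right)} \right)} + j\right)^{2} = \left(\frac{1}{2 \left(-1 + 3 \cdot \frac{7}{3}\right)} - 5\right)^{2} = \left(\frac{1}{2 \left(-1 + 7\right)} - 5\right)^{2} = \left(\frac{1}{2 \cdot 6} - 5\right)^{2} = \left(\frac{1}{2} \cdot \frac{1}{6} - 5\right)^{2} = \left(\frac{1}{12} - 5\right)^{2} = \left(- \frac{59}{12}\right)^{2} = \frac{3481}{144}$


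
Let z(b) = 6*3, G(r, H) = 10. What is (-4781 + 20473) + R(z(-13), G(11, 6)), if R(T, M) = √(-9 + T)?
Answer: 15695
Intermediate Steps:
z(b) = 18
(-4781 + 20473) + R(z(-13), G(11, 6)) = (-4781 + 20473) + √(-9 + 18) = 15692 + √9 = 15692 + 3 = 15695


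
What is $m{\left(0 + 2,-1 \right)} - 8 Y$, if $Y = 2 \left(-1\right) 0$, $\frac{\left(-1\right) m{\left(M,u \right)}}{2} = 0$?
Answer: $0$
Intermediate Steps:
$m{\left(M,u \right)} = 0$ ($m{\left(M,u \right)} = \left(-2\right) 0 = 0$)
$Y = 0$ ($Y = \left(-2\right) 0 = 0$)
$m{\left(0 + 2,-1 \right)} - 8 Y = 0 - 0 = 0 + 0 = 0$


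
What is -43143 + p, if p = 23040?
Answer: -20103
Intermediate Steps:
-43143 + p = -43143 + 23040 = -20103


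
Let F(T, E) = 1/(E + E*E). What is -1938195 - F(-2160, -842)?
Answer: -1372478519791/708122 ≈ -1.9382e+6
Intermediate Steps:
F(T, E) = 1/(E + E**2)
-1938195 - F(-2160, -842) = -1938195 - 1/((-842)*(1 - 842)) = -1938195 - (-1)/(842*(-841)) = -1938195 - (-1)*(-1)/(842*841) = -1938195 - 1*1/708122 = -1938195 - 1/708122 = -1372478519791/708122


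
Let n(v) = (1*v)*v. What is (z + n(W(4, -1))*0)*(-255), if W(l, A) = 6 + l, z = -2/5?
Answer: 102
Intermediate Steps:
z = -⅖ (z = -2*⅕ = -⅖ ≈ -0.40000)
n(v) = v² (n(v) = v*v = v²)
(z + n(W(4, -1))*0)*(-255) = (-⅖ + (6 + 4)²*0)*(-255) = (-⅖ + 10²*0)*(-255) = (-⅖ + 100*0)*(-255) = (-⅖ + 0)*(-255) = -⅖*(-255) = 102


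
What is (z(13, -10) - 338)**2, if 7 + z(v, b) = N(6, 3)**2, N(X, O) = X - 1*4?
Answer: 116281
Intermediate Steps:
N(X, O) = -4 + X (N(X, O) = X - 4 = -4 + X)
z(v, b) = -3 (z(v, b) = -7 + (-4 + 6)**2 = -7 + 2**2 = -7 + 4 = -3)
(z(13, -10) - 338)**2 = (-3 - 338)**2 = (-341)**2 = 116281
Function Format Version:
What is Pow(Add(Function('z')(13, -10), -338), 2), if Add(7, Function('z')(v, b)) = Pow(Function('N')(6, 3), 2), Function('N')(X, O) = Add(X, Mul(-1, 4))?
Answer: 116281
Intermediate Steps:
Function('N')(X, O) = Add(-4, X) (Function('N')(X, O) = Add(X, -4) = Add(-4, X))
Function('z')(v, b) = -3 (Function('z')(v, b) = Add(-7, Pow(Add(-4, 6), 2)) = Add(-7, Pow(2, 2)) = Add(-7, 4) = -3)
Pow(Add(Function('z')(13, -10), -338), 2) = Pow(Add(-3, -338), 2) = Pow(-341, 2) = 116281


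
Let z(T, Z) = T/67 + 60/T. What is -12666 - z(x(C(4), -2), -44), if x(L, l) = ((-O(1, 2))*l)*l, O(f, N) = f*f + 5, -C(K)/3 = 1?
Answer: -1696861/134 ≈ -12663.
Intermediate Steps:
C(K) = -3 (C(K) = -3*1 = -3)
O(f, N) = 5 + f² (O(f, N) = f² + 5 = 5 + f²)
x(L, l) = -6*l² (x(L, l) = ((-(5 + 1²))*l)*l = ((-(5 + 1))*l)*l = ((-1*6)*l)*l = (-6*l)*l = -6*l²)
z(T, Z) = 60/T + T/67 (z(T, Z) = T*(1/67) + 60/T = T/67 + 60/T = 60/T + T/67)
-12666 - z(x(C(4), -2), -44) = -12666 - (60/((-6*(-2)²)) + (-6*(-2)²)/67) = -12666 - (60/((-6*4)) + (-6*4)/67) = -12666 - (60/(-24) + (1/67)*(-24)) = -12666 - (60*(-1/24) - 24/67) = -12666 - (-5/2 - 24/67) = -12666 - 1*(-383/134) = -12666 + 383/134 = -1696861/134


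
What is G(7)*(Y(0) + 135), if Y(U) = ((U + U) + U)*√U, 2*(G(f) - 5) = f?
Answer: 2295/2 ≈ 1147.5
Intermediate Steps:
G(f) = 5 + f/2
Y(U) = 3*U^(3/2) (Y(U) = (2*U + U)*√U = (3*U)*√U = 3*U^(3/2))
G(7)*(Y(0) + 135) = (5 + (½)*7)*(3*0^(3/2) + 135) = (5 + 7/2)*(3*0 + 135) = 17*(0 + 135)/2 = (17/2)*135 = 2295/2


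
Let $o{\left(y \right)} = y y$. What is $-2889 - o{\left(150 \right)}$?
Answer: $-25389$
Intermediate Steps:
$o{\left(y \right)} = y^{2}$
$-2889 - o{\left(150 \right)} = -2889 - 150^{2} = -2889 - 22500 = -25389$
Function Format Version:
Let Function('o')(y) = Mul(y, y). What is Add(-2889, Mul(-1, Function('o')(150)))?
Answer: -25389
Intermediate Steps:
Function('o')(y) = Pow(y, 2)
Add(-2889, Mul(-1, Function('o')(150))) = Add(-2889, Mul(-1, Pow(150, 2))) = Add(-2889, Mul(-1, 22500)) = Add(-2889, -22500) = -25389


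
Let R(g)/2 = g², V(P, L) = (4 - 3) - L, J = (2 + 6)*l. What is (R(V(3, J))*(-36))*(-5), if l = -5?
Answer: 605160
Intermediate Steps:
J = -40 (J = (2 + 6)*(-5) = 8*(-5) = -40)
V(P, L) = 1 - L
R(g) = 2*g²
(R(V(3, J))*(-36))*(-5) = ((2*(1 - 1*(-40))²)*(-36))*(-5) = ((2*(1 + 40)²)*(-36))*(-5) = ((2*41²)*(-36))*(-5) = ((2*1681)*(-36))*(-5) = (3362*(-36))*(-5) = -121032*(-5) = 605160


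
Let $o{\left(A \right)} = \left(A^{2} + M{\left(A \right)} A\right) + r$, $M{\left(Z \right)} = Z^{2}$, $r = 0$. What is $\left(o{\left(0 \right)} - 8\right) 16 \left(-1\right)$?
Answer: $128$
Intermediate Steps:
$o{\left(A \right)} = A^{2} + A^{3}$ ($o{\left(A \right)} = \left(A^{2} + A^{2} A\right) + 0 = \left(A^{2} + A^{3}\right) + 0 = A^{2} + A^{3}$)
$\left(o{\left(0 \right)} - 8\right) 16 \left(-1\right) = \left(0^{2} \left(1 + 0\right) - 8\right) 16 \left(-1\right) = \left(0 \cdot 1 - 8\right) 16 \left(-1\right) = \left(0 - 8\right) 16 \left(-1\right) = \left(-8\right) 16 \left(-1\right) = \left(-128\right) \left(-1\right) = 128$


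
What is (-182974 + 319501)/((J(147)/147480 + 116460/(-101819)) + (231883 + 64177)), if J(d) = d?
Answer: 683375254855080/1481899528977931 ≈ 0.46115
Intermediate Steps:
(-182974 + 319501)/((J(147)/147480 + 116460/(-101819)) + (231883 + 64177)) = (-182974 + 319501)/((147/147480 + 116460/(-101819)) + (231883 + 64177)) = 136527/((147*(1/147480) + 116460*(-1/101819)) + 296060) = 136527/((49/49160 - 116460/101819) + 296060) = 136527/(-5720184469/5005422040 + 296060) = 136527/(1481899528977931/5005422040) = 136527*(5005422040/1481899528977931) = 683375254855080/1481899528977931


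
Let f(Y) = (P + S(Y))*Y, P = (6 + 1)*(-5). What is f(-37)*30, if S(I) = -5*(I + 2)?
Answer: -155400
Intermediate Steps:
S(I) = -10 - 5*I (S(I) = -5*(2 + I) = -10 - 5*I)
P = -35 (P = 7*(-5) = -35)
f(Y) = Y*(-45 - 5*Y) (f(Y) = (-35 + (-10 - 5*Y))*Y = (-45 - 5*Y)*Y = Y*(-45 - 5*Y))
f(-37)*30 = -5*(-37)*(9 - 37)*30 = -5*(-37)*(-28)*30 = -5180*30 = -155400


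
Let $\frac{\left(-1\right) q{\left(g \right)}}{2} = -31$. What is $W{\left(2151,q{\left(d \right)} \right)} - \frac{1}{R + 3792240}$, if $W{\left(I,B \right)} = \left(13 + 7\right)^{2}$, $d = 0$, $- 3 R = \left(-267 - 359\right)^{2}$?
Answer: $\frac{4393937597}{10984844} \approx 400.0$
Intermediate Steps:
$R = - \frac{391876}{3}$ ($R = - \frac{\left(-267 - 359\right)^{2}}{3} = - \frac{\left(-626\right)^{2}}{3} = \left(- \frac{1}{3}\right) 391876 = - \frac{391876}{3} \approx -1.3063 \cdot 10^{5}$)
$q{\left(g \right)} = 62$ ($q{\left(g \right)} = \left(-2\right) \left(-31\right) = 62$)
$W{\left(I,B \right)} = 400$ ($W{\left(I,B \right)} = 20^{2} = 400$)
$W{\left(2151,q{\left(d \right)} \right)} - \frac{1}{R + 3792240} = 400 - \frac{1}{- \frac{391876}{3} + 3792240} = 400 - \frac{1}{\frac{10984844}{3}} = 400 - \frac{3}{10984844} = \frac{4393937597}{10984844}$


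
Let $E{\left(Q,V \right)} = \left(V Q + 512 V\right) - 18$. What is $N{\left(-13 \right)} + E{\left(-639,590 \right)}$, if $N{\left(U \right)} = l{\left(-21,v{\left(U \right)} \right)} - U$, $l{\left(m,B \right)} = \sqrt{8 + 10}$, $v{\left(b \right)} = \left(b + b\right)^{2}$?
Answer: $-74935 + 3 \sqrt{2} \approx -74931.0$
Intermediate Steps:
$E{\left(Q,V \right)} = -18 + 512 V + Q V$ ($E{\left(Q,V \right)} = \left(Q V + 512 V\right) - 18 = \left(512 V + Q V\right) - 18 = -18 + 512 V + Q V$)
$v{\left(b \right)} = 4 b^{2}$ ($v{\left(b \right)} = \left(2 b\right)^{2} = 4 b^{2}$)
$l{\left(m,B \right)} = 3 \sqrt{2}$ ($l{\left(m,B \right)} = \sqrt{18} = 3 \sqrt{2}$)
$N{\left(U \right)} = - U + 3 \sqrt{2}$ ($N{\left(U \right)} = 3 \sqrt{2} - U = - U + 3 \sqrt{2}$)
$N{\left(-13 \right)} + E{\left(-639,590 \right)} = \left(\left(-1\right) \left(-13\right) + 3 \sqrt{2}\right) - 74948 = \left(13 + 3 \sqrt{2}\right) - 74948 = -74935 + 3 \sqrt{2}$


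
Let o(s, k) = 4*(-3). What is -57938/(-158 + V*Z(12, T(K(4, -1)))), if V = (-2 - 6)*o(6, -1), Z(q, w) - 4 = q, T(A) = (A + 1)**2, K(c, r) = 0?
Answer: -28969/689 ≈ -42.045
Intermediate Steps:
o(s, k) = -12
T(A) = (1 + A)**2
Z(q, w) = 4 + q
V = 96 (V = (-2 - 6)*(-12) = -8*(-12) = 96)
-57938/(-158 + V*Z(12, T(K(4, -1)))) = -57938/(-158 + 96*(4 + 12)) = -57938/(-158 + 96*16) = -57938/(-158 + 1536) = -57938/1378 = -57938*1/1378 = -28969/689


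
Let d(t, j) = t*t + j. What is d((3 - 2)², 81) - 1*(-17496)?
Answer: 17578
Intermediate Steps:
d(t, j) = j + t² (d(t, j) = t² + j = j + t²)
d((3 - 2)², 81) - 1*(-17496) = (81 + ((3 - 2)²)²) - 1*(-17496) = (81 + (1²)²) + 17496 = (81 + 1²) + 17496 = (81 + 1) + 17496 = 82 + 17496 = 17578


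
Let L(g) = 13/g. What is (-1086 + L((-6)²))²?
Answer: 1527480889/1296 ≈ 1.1786e+6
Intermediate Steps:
(-1086 + L((-6)²))² = (-1086 + 13/((-6)²))² = (-1086 + 13/36)² = (-39083/36)² = 1527480889/1296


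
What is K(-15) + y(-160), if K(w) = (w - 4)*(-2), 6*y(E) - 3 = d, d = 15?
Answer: 41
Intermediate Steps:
y(E) = 3 (y(E) = ½ + (⅙)*15 = ½ + 5/2 = 3)
K(w) = 8 - 2*w (K(w) = (-4 + w)*(-2) = 8 - 2*w)
K(-15) + y(-160) = (8 - 2*(-15)) + 3 = (8 + 30) + 3 = 38 + 3 = 41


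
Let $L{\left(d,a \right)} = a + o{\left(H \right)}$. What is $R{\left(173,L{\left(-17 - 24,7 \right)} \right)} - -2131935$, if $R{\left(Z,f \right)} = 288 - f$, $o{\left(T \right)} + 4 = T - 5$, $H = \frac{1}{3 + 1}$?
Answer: $\frac{8528899}{4} \approx 2.1322 \cdot 10^{6}$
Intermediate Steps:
$H = \frac{1}{4} \approx 0.25$
$o{\left(T \right)} = -9 + T$ ($o{\left(T \right)} = -4 + \left(T - 5\right) = -4 + \left(-5 + T\right) = -9 + T$)
$L{\left(d,a \right)} = - \frac{35}{4} + a$ ($L{\left(d,a \right)} = a + \left(-9 + \frac{1}{4}\right) = a - \frac{35}{4} = - \frac{35}{4} + a$)
$R{\left(173,L{\left(-17 - 24,7 \right)} \right)} - -2131935 = \left(288 - \left(- \frac{35}{4} + 7\right)\right) - -2131935 = \left(288 - - \frac{7}{4}\right) + 2131935 = \left(288 + \frac{7}{4}\right) + 2131935 = \frac{1159}{4} + 2131935 = \frac{8528899}{4}$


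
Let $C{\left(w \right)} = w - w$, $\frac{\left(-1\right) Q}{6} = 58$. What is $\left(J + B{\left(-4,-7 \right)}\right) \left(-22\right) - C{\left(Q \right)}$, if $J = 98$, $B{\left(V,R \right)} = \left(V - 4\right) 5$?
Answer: $-1276$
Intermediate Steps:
$B{\left(V,R \right)} = -20 + 5 V$ ($B{\left(V,R \right)} = \left(-4 + V\right) 5 = -20 + 5 V$)
$Q = -348$ ($Q = \left(-6\right) 58 = -348$)
$C{\left(w \right)} = 0$
$\left(J + B{\left(-4,-7 \right)}\right) \left(-22\right) - C{\left(Q \right)} = \left(98 + \left(-20 + 5 \left(-4\right)\right)\right) \left(-22\right) - 0 = \left(98 - 40\right) \left(-22\right) + 0 = 58 \left(-22\right) + 0 = -1276 + 0 = -1276$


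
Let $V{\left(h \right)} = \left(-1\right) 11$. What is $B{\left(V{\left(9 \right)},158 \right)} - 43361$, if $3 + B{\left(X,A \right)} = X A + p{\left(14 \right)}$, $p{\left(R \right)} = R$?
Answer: $-45088$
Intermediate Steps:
$V{\left(h \right)} = -11$
$B{\left(X,A \right)} = 11 + A X$ ($B{\left(X,A \right)} = -3 + \left(X A + 14\right) = -3 + \left(A X + 14\right) = -3 + \left(14 + A X\right) = 11 + A X$)
$B{\left(V{\left(9 \right)},158 \right)} - 43361 = \left(11 + 158 \left(-11\right)\right) - 43361 = \left(11 - 1738\right) - 43361 = -1727 - 43361 = -45088$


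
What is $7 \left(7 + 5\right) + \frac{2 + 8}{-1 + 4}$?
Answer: $\frac{262}{3} \approx 87.333$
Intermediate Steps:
$7 \left(7 + 5\right) + \frac{2 + 8}{-1 + 4} = 7 \cdot 12 + \frac{10}{3} = 84 + 10 \cdot \frac{1}{3} = 84 + \frac{10}{3} = \frac{262}{3}$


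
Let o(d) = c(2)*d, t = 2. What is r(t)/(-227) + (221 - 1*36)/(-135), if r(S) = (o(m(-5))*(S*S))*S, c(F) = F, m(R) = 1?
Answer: -8831/6129 ≈ -1.4409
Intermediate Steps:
o(d) = 2*d
r(S) = 2*S**3 (r(S) = ((2*1)*(S*S))*S = (2*S**2)*S = 2*S**3)
r(t)/(-227) + (221 - 1*36)/(-135) = (2*2**3)/(-227) + (221 - 1*36)/(-135) = (2*8)*(-1/227) + (221 - 36)*(-1/135) = 16*(-1/227) + 185*(-1/135) = -16/227 - 37/27 = -8831/6129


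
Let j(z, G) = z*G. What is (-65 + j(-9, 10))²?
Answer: 24025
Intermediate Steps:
j(z, G) = G*z
(-65 + j(-9, 10))² = (-65 + 10*(-9))² = (-65 - 90)² = (-155)² = 24025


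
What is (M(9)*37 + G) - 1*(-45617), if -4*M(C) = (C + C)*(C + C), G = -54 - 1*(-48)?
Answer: 42614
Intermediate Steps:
G = -6 (G = -54 + 48 = -6)
M(C) = -C² (M(C) = -(C + C)*(C + C)/4 = -2*C*2*C/4 = -C²)
(M(9)*37 + G) - 1*(-45617) = (-1*9²*37 - 6) - 1*(-45617) = (-1*81*37 - 6) + 45617 = (-81*37 - 6) + 45617 = (-2997 - 6) + 45617 = -3003 + 45617 = 42614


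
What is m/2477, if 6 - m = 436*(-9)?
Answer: 3930/2477 ≈ 1.5866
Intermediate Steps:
m = 3930 (m = 6 - 436*(-9) = 6 - 1*(-3924) = 6 + 3924 = 3930)
m/2477 = 3930/2477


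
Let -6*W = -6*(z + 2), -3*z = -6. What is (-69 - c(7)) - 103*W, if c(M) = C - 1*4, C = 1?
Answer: -478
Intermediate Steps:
z = 2 (z = -1/3*(-6) = 2)
c(M) = -3 (c(M) = 1 - 1*4 = 1 - 4 = -3)
W = 4 (W = -(-1)*(2 + 2) = -(-1)*4 = -1/6*(-24) = 4)
(-69 - c(7)) - 103*W = (-69 - 1*(-3)) - 103*4 = (-69 + 3) - 412 = -66 - 412 = -478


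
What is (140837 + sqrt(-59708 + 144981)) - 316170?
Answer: -175333 + sqrt(85273) ≈ -1.7504e+5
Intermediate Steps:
(140837 + sqrt(-59708 + 144981)) - 316170 = (140837 + sqrt(85273)) - 316170 = -175333 + sqrt(85273)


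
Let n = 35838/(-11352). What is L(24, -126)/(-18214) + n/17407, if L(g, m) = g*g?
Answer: -867218253/27266394428 ≈ -0.031805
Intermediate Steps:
L(g, m) = g²
n = -543/172 (n = 35838*(-1/11352) = -543/172 ≈ -3.1570)
L(24, -126)/(-18214) + n/17407 = 24²/(-18214) - 543/172/17407 = 576*(-1/18214) - 543/172*1/17407 = -288/9107 - 543/2994004 = -867218253/27266394428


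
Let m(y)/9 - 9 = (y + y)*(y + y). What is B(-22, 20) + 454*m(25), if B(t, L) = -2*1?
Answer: 10251772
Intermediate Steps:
m(y) = 81 + 36*y**2 (m(y) = 81 + 9*((y + y)*(y + y)) = 81 + 9*((2*y)*(2*y)) = 81 + 9*(4*y**2) = 81 + 36*y**2)
B(t, L) = -2
B(-22, 20) + 454*m(25) = -2 + 454*(81 + 36*25**2) = -2 + 454*(81 + 36*625) = -2 + 454*(81 + 22500) = -2 + 454*22581 = -2 + 10251774 = 10251772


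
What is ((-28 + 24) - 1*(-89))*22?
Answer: 1870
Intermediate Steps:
((-28 + 24) - 1*(-89))*22 = (-4 + 89)*22 = 85*22 = 1870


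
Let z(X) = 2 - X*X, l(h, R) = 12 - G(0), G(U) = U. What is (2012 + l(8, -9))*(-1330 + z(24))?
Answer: -3853696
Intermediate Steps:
l(h, R) = 12 (l(h, R) = 12 - 1*0 = 12 + 0 = 12)
z(X) = 2 - X**2
(2012 + l(8, -9))*(-1330 + z(24)) = (2012 + 12)*(-1330 + (2 - 1*24**2)) = 2024*(-1330 + (2 - 1*576)) = 2024*(-1330 + (2 - 576)) = 2024*(-1330 - 574) = 2024*(-1904) = -3853696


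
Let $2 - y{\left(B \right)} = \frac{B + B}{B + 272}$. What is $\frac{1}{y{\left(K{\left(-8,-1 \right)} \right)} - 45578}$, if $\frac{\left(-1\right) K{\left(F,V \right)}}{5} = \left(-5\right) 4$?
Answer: $- \frac{93}{4238618} \approx -2.1941 \cdot 10^{-5}$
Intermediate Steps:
$K{\left(F,V \right)} = 100$ ($K{\left(F,V \right)} = - 5 \left(\left(-5\right) 4\right) = \left(-5\right) \left(-20\right) = 100$)
$y{\left(B \right)} = 2 - \frac{2 B}{272 + B}$ ($y{\left(B \right)} = 2 - \frac{B + B}{B + 272} = 2 - \frac{2 B}{272 + B}$)
$\frac{1}{y{\left(K{\left(-8,-1 \right)} \right)} - 45578} = \frac{1}{\frac{544}{272 + 100} - 45578} = \frac{1}{\frac{544}{372} - 45578} = \frac{1}{544 \cdot \frac{1}{372} - 45578} = \frac{1}{\frac{136}{93} - 45578} = \frac{1}{- \frac{4238618}{93}} = - \frac{93}{4238618}$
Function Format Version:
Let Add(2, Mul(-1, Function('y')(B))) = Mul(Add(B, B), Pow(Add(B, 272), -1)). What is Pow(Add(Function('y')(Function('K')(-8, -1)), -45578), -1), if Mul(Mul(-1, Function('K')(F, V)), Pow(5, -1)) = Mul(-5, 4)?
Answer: Rational(-93, 4238618) ≈ -2.1941e-5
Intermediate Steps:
Function('K')(F, V) = 100 (Function('K')(F, V) = Mul(-5, Mul(-5, 4)) = Mul(-5, -20) = 100)
Function('y')(B) = Add(2, Mul(-2, B, Pow(Add(272, B), -1))) (Function('y')(B) = Add(2, Mul(-1, Mul(Add(B, B), Pow(Add(B, 272), -1)))) = Add(2, Mul(-1, Mul(Mul(2, B), Pow(Add(272, B), -1)))) = Add(2, Mul(-1, Mul(2, B, Pow(Add(272, B), -1)))) = Add(2, Mul(-2, B, Pow(Add(272, B), -1))))
Pow(Add(Function('y')(Function('K')(-8, -1)), -45578), -1) = Pow(Add(Mul(544, Pow(Add(272, 100), -1)), -45578), -1) = Pow(Add(Mul(544, Pow(372, -1)), -45578), -1) = Pow(Add(Mul(544, Rational(1, 372)), -45578), -1) = Pow(Add(Rational(136, 93), -45578), -1) = Pow(Rational(-4238618, 93), -1) = Rational(-93, 4238618)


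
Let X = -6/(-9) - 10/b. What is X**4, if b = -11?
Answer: 7311616/1185921 ≈ 6.1653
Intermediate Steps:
X = 52/33 (X = -6/(-9) - 10/(-11) = -6*(-1/9) - 10*(-1/11) = 2/3 + 10/11 = 52/33 ≈ 1.5758)
X**4 = (52/33)**4 = 7311616/1185921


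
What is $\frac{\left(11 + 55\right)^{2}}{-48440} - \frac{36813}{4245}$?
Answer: $- \frac{30028549}{3427130} \approx -8.762$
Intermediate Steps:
$\frac{\left(11 + 55\right)^{2}}{-48440} - \frac{36813}{4245} = 66^{2} \left(- \frac{1}{48440}\right) - \frac{12271}{1415} = 4356 \left(- \frac{1}{48440}\right) - \frac{12271}{1415} = - \frac{1089}{12110} - \frac{12271}{1415} = - \frac{30028549}{3427130}$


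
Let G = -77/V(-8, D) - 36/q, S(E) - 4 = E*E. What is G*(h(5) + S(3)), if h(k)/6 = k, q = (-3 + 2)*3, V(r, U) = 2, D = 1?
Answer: -2279/2 ≈ -1139.5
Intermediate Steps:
q = -3 (q = -1*3 = -3)
h(k) = 6*k
S(E) = 4 + E² (S(E) = 4 + E*E = 4 + E²)
G = -53/2 (G = -77/2 - 36/(-3) = -77*½ - 36*(-⅓) = -77/2 + 12 = -53/2 ≈ -26.500)
G*(h(5) + S(3)) = -53*(6*5 + (4 + 3²))/2 = -53*(30 + (4 + 9))/2 = -53*(30 + 13)/2 = -53/2*43 = -2279/2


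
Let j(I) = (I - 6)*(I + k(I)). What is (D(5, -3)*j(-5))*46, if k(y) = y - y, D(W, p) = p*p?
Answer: 22770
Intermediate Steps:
D(W, p) = p**2
k(y) = 0
j(I) = I*(-6 + I) (j(I) = (I - 6)*(I + 0) = (-6 + I)*I = I*(-6 + I))
(D(5, -3)*j(-5))*46 = ((-3)**2*(-5*(-6 - 5)))*46 = (9*(-5*(-11)))*46 = (9*55)*46 = 495*46 = 22770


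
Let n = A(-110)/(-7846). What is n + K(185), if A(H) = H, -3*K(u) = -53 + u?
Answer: -172557/3923 ≈ -43.986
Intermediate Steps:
K(u) = 53/3 - u/3 (K(u) = -(-53 + u)/3 = 53/3 - u/3)
n = 55/3923 (n = -110/(-7846) = -110*(-1/7846) = 55/3923 ≈ 0.014020)
n + K(185) = 55/3923 + (53/3 - ⅓*185) = 55/3923 + (53/3 - 185/3) = 55/3923 - 44 = -172557/3923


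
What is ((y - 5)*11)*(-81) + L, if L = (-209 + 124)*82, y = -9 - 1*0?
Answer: 5504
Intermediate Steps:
y = -9 (y = -9 + 0 = -9)
L = -6970 (L = -85*82 = -6970)
((y - 5)*11)*(-81) + L = ((-9 - 5)*11)*(-81) - 6970 = -14*11*(-81) - 6970 = -154*(-81) - 6970 = 12474 - 6970 = 5504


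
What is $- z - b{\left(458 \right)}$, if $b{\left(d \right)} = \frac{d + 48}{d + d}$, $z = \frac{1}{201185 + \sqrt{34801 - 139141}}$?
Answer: $- \frac{2048079161935}{3707556584554} + \frac{2 i \sqrt{26085}}{40475508565} \approx -0.55241 + 7.9806 \cdot 10^{-9} i$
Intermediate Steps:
$z = \frac{1}{201185 + 2 i \sqrt{26085}}$ ($z = \frac{1}{201185 + \sqrt{-104340}} = \frac{1}{201185 + 2 i \sqrt{26085}} \approx 4.9705 \cdot 10^{-6} - 7.98 \cdot 10^{-9} i$)
$b{\left(d \right)} = \frac{48 + d}{2 d}$
$- z - b{\left(458 \right)} = - (\frac{40237}{8095101713} - \frac{2 i \sqrt{26085}}{40475508565}) - \frac{48 + 458}{2 \cdot 458} = \left(- \frac{40237}{8095101713} + \frac{2 i \sqrt{26085}}{40475508565}\right) - \frac{1}{2} \cdot \frac{1}{458} \cdot 506 = \left(- \frac{40237}{8095101713} + \frac{2 i \sqrt{26085}}{40475508565}\right) - \frac{253}{458} = - \frac{2048079161935}{3707556584554} + \frac{2 i \sqrt{26085}}{40475508565}$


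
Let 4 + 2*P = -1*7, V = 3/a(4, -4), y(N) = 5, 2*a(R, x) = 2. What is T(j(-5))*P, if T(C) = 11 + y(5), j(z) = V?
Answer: -88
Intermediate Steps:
a(R, x) = 1 (a(R, x) = (½)*2 = 1)
V = 3 (V = 3/1 = 3*1 = 3)
j(z) = 3
T(C) = 16 (T(C) = 11 + 5 = 16)
P = -11/2 (P = -2 + (-1*7)/2 = -2 + (½)*(-7) = -2 - 7/2 = -11/2 ≈ -5.5000)
T(j(-5))*P = 16*(-11/2) = -88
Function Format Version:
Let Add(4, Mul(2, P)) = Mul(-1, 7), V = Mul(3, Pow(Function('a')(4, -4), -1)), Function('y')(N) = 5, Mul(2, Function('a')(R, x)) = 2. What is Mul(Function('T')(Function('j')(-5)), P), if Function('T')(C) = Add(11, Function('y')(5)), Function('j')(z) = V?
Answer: -88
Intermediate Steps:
Function('a')(R, x) = 1 (Function('a')(R, x) = Mul(Rational(1, 2), 2) = 1)
V = 3 (V = Mul(3, Pow(1, -1)) = Mul(3, 1) = 3)
Function('j')(z) = 3
Function('T')(C) = 16 (Function('T')(C) = Add(11, 5) = 16)
P = Rational(-11, 2) (P = Add(-2, Mul(Rational(1, 2), Mul(-1, 7))) = Add(-2, Mul(Rational(1, 2), -7)) = Add(-2, Rational(-7, 2)) = Rational(-11, 2) ≈ -5.5000)
Mul(Function('T')(Function('j')(-5)), P) = Mul(16, Rational(-11, 2)) = -88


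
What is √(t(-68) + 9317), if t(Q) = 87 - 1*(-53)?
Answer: 7*√193 ≈ 97.247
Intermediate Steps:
t(Q) = 140 (t(Q) = 87 + 53 = 140)
√(t(-68) + 9317) = √(140 + 9317) = √9457 = 7*√193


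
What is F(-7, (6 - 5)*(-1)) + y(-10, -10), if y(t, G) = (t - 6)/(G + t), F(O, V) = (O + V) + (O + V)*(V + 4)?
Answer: -156/5 ≈ -31.200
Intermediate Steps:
F(O, V) = O + V + (4 + V)*(O + V) (F(O, V) = (O + V) + (O + V)*(4 + V) = (O + V) + (4 + V)*(O + V) = O + V + (4 + V)*(O + V))
y(t, G) = (-6 + t)/(G + t)
F(-7, (6 - 5)*(-1)) + y(-10, -10) = (((6 - 5)*(-1))**2 + 5*(-7) + 5*((6 - 5)*(-1)) - 7*(6 - 5)*(-1)) + (-6 - 10)/(-10 - 10) = ((1*(-1))**2 - 35 + 5*(1*(-1)) - 7*(-1)) - 16/(-20) = ((-1)**2 - 35 + 5*(-1) - 7*(-1)) - 1/20*(-16) = (1 - 35 - 5 + 7) + 4/5 = -32 + 4/5 = -156/5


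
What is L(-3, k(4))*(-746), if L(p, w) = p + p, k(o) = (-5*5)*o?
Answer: 4476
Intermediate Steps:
k(o) = -25*o
L(p, w) = 2*p
L(-3, k(4))*(-746) = (2*(-3))*(-746) = -6*(-746) = 4476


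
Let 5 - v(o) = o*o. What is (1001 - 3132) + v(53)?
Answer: -4935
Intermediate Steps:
v(o) = 5 - o² (v(o) = 5 - o*o = 5 - o²)
(1001 - 3132) + v(53) = (1001 - 3132) + (5 - 1*53²) = -2131 + (5 - 1*2809) = -2131 + (5 - 2809) = -2131 - 2804 = -4935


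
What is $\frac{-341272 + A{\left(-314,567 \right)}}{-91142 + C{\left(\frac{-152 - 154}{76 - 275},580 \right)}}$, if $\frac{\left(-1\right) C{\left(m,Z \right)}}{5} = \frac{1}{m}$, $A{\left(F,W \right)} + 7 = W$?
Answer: $\frac{104257872}{27890447} \approx 3.7381$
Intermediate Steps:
$A{\left(F,W \right)} = -7 + W$
$C{\left(m,Z \right)} = - \frac{5}{m}$
$\frac{-341272 + A{\left(-314,567 \right)}}{-91142 + C{\left(\frac{-152 - 154}{76 - 275},580 \right)}} = \frac{-341272 + \left(-7 + 567\right)}{-91142 - \frac{5}{\left(-152 - 154\right) \frac{1}{76 - 275}}} = \frac{-341272 + 560}{-91142 - \frac{5}{\left(-306\right) \frac{1}{-199}}} = - \frac{340712}{-91142 - \frac{5}{\left(-306\right) \left(- \frac{1}{199}\right)}} = - \frac{340712}{-91142 - \frac{5}{\frac{306}{199}}} = - \frac{340712}{-91142 - \frac{995}{306}} = - \frac{340712}{- \frac{27890447}{306}} = \left(-340712\right) \left(- \frac{306}{27890447}\right) = \frac{104257872}{27890447}$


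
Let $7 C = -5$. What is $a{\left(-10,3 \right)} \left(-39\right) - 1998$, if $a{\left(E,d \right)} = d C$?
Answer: $- \frac{13401}{7} \approx -1914.4$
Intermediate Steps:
$C = - \frac{5}{7}$ ($C = \frac{1}{7} \left(-5\right) = - \frac{5}{7} \approx -0.71429$)
$a{\left(E,d \right)} = - \frac{5 d}{7}$ ($a{\left(E,d \right)} = d \left(- \frac{5}{7}\right) = - \frac{5 d}{7}$)
$a{\left(-10,3 \right)} \left(-39\right) - 1998 = \left(- \frac{5}{7}\right) 3 \left(-39\right) - 1998 = \left(- \frac{15}{7}\right) \left(-39\right) - 1998 = \frac{585}{7} - 1998 = - \frac{13401}{7}$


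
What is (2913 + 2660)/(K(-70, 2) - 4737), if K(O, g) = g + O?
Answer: -5573/4805 ≈ -1.1598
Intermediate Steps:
K(O, g) = O + g
(2913 + 2660)/(K(-70, 2) - 4737) = (2913 + 2660)/((-70 + 2) - 4737) = 5573/(-68 - 4737) = 5573/(-4805) = 5573*(-1/4805) = -5573/4805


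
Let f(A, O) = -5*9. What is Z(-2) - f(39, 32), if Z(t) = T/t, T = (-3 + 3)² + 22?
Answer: 34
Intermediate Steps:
f(A, O) = -45
T = 22 (T = 0² + 22 = 0 + 22 = 22)
Z(t) = 22/t
Z(-2) - f(39, 32) = 22/(-2) - 1*(-45) = 22*(-½) + 45 = -11 + 45 = 34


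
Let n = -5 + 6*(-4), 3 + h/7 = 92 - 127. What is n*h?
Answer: 7714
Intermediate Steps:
h = -266 (h = -21 + 7*(92 - 127) = -21 + 7*(-35) = -21 - 245 = -266)
n = -29 (n = -5 - 24 = -29)
n*h = -29*(-266) = 7714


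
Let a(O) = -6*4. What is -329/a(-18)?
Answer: 329/24 ≈ 13.708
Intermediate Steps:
a(O) = -24
-329/a(-18) = -329/(-24) = -329*(-1/24) = 329/24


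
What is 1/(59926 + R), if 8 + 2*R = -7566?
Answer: 1/56139 ≈ 1.7813e-5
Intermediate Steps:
R = -3787 (R = -4 + (1/2)*(-7566) = -4 - 3783 = -3787)
1/(59926 + R) = 1/(59926 - 3787) = 1/56139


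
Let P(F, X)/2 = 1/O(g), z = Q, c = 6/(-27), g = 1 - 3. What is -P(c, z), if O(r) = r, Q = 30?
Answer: 1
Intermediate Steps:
g = -2
c = -2/9 (c = 6*(-1/27) = -2/9 ≈ -0.22222)
z = 30
P(F, X) = -1 (P(F, X) = 2/(-2) = 2*(-½) = -1)
-P(c, z) = -1*(-1) = 1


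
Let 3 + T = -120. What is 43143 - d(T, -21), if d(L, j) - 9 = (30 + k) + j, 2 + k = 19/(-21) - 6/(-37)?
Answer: 33510256/777 ≈ 43128.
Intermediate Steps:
k = -2131/777 (k = -2 + (19/(-21) - 6/(-37)) = -2 + (19*(-1/21) - 6*(-1/37)) = -2 + (-19/21 + 6/37) = -2 - 577/777 = -2131/777 ≈ -2.7426)
T = -123 (T = -3 - 120 = -123)
d(L, j) = 28172/777 + j (d(L, j) = 9 + ((30 - 2131/777) + j) = 9 + (21179/777 + j) = 28172/777 + j)
43143 - d(T, -21) = 43143 - (28172/777 - 21) = 43143 - 1*11855/777 = 43143 - 11855/777 = 33510256/777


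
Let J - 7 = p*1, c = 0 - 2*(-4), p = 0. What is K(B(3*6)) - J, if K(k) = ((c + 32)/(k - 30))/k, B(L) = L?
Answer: -194/27 ≈ -7.1852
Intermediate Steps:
c = 8 (c = 0 + 8 = 8)
K(k) = 40/(k*(-30 + k)) (K(k) = ((8 + 32)/(k - 30))/k = (40/(-30 + k))/k = 40/(k*(-30 + k)))
J = 7 (J = 7 + 0*1 = 7 + 0 = 7)
K(B(3*6)) - J = 40/(((3*6))*(-30 + 3*6)) - 1*7 = 40/(18*(-30 + 18)) - 7 = 40*(1/18)/(-12) - 7 = 40*(1/18)*(-1/12) - 7 = -5/27 - 7 = -194/27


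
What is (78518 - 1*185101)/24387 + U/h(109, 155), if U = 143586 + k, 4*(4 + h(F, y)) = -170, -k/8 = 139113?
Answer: 15755867971/755997 ≈ 20841.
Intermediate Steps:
k = -1112904 (k = -8*139113 = -1112904)
h(F, y) = -93/2 (h(F, y) = -4 + (¼)*(-170) = -4 - 85/2 = -93/2)
U = -969318 (U = 143586 - 1112904 = -969318)
(78518 - 1*185101)/24387 + U/h(109, 155) = (78518 - 1*185101)/24387 - 969318/(-93/2) = (78518 - 185101)*(1/24387) - 969318*(-2/93) = -106583*1/24387 + 646212/31 = -106583/24387 + 646212/31 = 15755867971/755997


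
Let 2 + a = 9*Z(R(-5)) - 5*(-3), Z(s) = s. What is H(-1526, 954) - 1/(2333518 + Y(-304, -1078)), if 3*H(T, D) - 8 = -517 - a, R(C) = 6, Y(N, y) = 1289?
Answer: -448282945/2334807 ≈ -192.00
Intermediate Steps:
a = 67 (a = -2 + (9*6 - 5*(-3)) = -2 + (54 + 15) = -2 + 69 = 67)
H(T, D) = -192 (H(T, D) = 8/3 + (-517 - 1*67)/3 = 8/3 + (-517 - 67)/3 = 8/3 + (⅓)*(-584) = 8/3 - 584/3 = -192)
H(-1526, 954) - 1/(2333518 + Y(-304, -1078)) = -192 - 1/(2333518 + 1289) = -192 - 1/2334807 = -448282945/2334807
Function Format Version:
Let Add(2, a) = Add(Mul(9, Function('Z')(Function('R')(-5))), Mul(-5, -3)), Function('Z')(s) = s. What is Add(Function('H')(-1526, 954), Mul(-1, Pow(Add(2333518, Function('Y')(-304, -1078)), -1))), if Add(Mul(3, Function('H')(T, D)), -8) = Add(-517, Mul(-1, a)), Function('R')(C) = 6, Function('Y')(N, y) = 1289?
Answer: Rational(-448282945, 2334807) ≈ -192.00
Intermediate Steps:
a = 67 (a = Add(-2, Add(Mul(9, 6), Mul(-5, -3))) = Add(-2, Add(54, 15)) = Add(-2, 69) = 67)
Function('H')(T, D) = -192 (Function('H')(T, D) = Add(Rational(8, 3), Mul(Rational(1, 3), Add(-517, Mul(-1, 67)))) = Add(Rational(8, 3), Mul(Rational(1, 3), Add(-517, -67))) = Add(Rational(8, 3), Mul(Rational(1, 3), -584)) = Add(Rational(8, 3), Rational(-584, 3)) = -192)
Add(Function('H')(-1526, 954), Mul(-1, Pow(Add(2333518, Function('Y')(-304, -1078)), -1))) = Add(-192, Mul(-1, Pow(Add(2333518, 1289), -1))) = Add(-192, Mul(-1, Pow(2334807, -1))) = Add(-192, Mul(-1, Rational(1, 2334807))) = Add(-192, Rational(-1, 2334807)) = Rational(-448282945, 2334807)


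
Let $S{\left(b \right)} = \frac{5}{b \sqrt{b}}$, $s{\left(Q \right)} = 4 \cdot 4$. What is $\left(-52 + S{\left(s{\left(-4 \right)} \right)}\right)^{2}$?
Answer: $\frac{11042329}{4096} \approx 2695.9$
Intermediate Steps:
$s{\left(Q \right)} = 16$
$S{\left(b \right)} = \frac{5}{b^{\frac{3}{2}}}$
$\left(-52 + S{\left(s{\left(-4 \right)} \right)}\right)^{2} = \left(-52 + \frac{5}{64}\right)^{2} = \left(- \frac{3323}{64}\right)^{2} = \frac{11042329}{4096}$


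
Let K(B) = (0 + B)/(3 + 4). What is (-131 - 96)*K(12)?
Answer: -2724/7 ≈ -389.14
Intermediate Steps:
K(B) = B/7
(-131 - 96)*K(12) = (-131 - 96)*((1/7)*12) = -227*12/7 = -2724/7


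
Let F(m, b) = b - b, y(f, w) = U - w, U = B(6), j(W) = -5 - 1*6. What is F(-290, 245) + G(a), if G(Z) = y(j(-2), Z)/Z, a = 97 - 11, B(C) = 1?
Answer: -85/86 ≈ -0.98837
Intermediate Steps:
j(W) = -11 (j(W) = -5 - 6 = -11)
U = 1
a = 86
y(f, w) = 1 - w
F(m, b) = 0
G(Z) = (1 - Z)/Z
F(-290, 245) + G(a) = 0 + (1 - 1*86)/86 = 0 + (1 - 86)/86 = 0 + (1/86)*(-85) = 0 - 85/86 = -85/86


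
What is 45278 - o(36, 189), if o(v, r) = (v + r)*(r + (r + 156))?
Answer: -74872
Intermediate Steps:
o(v, r) = (156 + 2*r)*(r + v) (o(v, r) = (r + v)*(r + (156 + r)) = (r + v)*(156 + 2*r) = (156 + 2*r)*(r + v))
45278 - o(36, 189) = 45278 - (2*189² + 156*189 + 156*36 + 2*189*36) = 45278 - (2*35721 + 29484 + 5616 + 13608) = 45278 - (71442 + 29484 + 5616 + 13608) = 45278 - 1*120150 = 45278 - 120150 = -74872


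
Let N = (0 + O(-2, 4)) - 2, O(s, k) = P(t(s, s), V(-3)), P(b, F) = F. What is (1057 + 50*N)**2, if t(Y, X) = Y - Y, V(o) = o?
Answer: 651249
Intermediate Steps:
t(Y, X) = 0
O(s, k) = -3
N = -5 (N = (0 - 3) - 2 = -3 - 2 = -5)
(1057 + 50*N)**2 = (1057 + 50*(-5))**2 = (1057 - 250)**2 = 807**2 = 651249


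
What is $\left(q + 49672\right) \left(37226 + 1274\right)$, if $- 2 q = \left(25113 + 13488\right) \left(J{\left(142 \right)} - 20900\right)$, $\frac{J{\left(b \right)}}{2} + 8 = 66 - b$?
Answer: $15656895331000$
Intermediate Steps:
$J{\left(b \right)} = 116 - 2 b$ ($J{\left(b \right)} = -16 + 2 \left(66 - b\right) = -16 - \left(-132 + 2 b\right) = 116 - 2 b$)
$q = 406622934$ ($q = - \frac{\left(25113 + 13488\right) \left(\left(116 - 284\right) - 20900\right)}{2} = - \frac{38601 \left(\left(116 - 284\right) - 20900\right)}{2} = - \frac{38601 \left(-168 - 20900\right)}{2} = - \frac{38601 \left(-21068\right)}{2} = \left(- \frac{1}{2}\right) \left(-813245868\right) = 406622934$)
$\left(q + 49672\right) \left(37226 + 1274\right) = \left(406622934 + 49672\right) \left(37226 + 1274\right) = 406672606 \cdot 38500 = 15656895331000$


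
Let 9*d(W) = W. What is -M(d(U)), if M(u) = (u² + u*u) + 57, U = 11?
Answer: -4859/81 ≈ -59.988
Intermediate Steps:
d(W) = W/9
M(u) = 57 + 2*u² (M(u) = (u² + u²) + 57 = 2*u² + 57 = 57 + 2*u²)
-M(d(U)) = -(57 + 2*((⅑)*11)²) = -(57 + 2*(11/9)²) = -(57 + 2*(121/81)) = -(57 + 242/81) = -1*4859/81 = -4859/81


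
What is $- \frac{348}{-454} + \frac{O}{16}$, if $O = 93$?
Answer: $\frac{23895}{3632} \approx 6.579$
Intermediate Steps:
$- \frac{348}{-454} + \frac{O}{16} = - \frac{348}{-454} + \frac{93}{16} = \left(-348\right) \left(- \frac{1}{454}\right) + 93 \cdot \frac{1}{16} = \frac{174}{227} + \frac{93}{16} = \frac{23895}{3632}$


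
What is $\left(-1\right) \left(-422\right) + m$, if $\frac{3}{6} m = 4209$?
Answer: $8840$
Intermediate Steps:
$m = 8418$ ($m = 2 \cdot 4209 = 8418$)
$\left(-1\right) \left(-422\right) + m = \left(-1\right) \left(-422\right) + 8418 = 422 + 8418 = 8840$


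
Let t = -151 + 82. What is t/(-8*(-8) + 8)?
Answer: -23/24 ≈ -0.95833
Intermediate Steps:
t = -69
t/(-8*(-8) + 8) = -69/(-8*(-8) + 8) = -69/(64 + 8) = -69/72 = -69*1/72 = -23/24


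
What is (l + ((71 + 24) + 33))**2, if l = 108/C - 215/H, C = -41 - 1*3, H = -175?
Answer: 2382220864/148225 ≈ 16072.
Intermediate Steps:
C = -44 (C = -41 - 3 = -44)
l = -472/385 (l = 108/(-44) - 215/(-175) = 108*(-1/44) - 215*(-1/175) = -27/11 + 43/35 = -472/385 ≈ -1.2260)
(l + ((71 + 24) + 33))**2 = (-472/385 + ((71 + 24) + 33))**2 = (-472/385 + (95 + 33))**2 = (-472/385 + 128)**2 = (48808/385)**2 = 2382220864/148225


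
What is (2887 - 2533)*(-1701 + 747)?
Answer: -337716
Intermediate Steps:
(2887 - 2533)*(-1701 + 747) = 354*(-954) = -337716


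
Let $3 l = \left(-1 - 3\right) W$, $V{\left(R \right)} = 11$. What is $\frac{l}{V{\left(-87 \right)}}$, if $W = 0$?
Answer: $0$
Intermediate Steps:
$l = 0$ ($l = \frac{\left(-1 - 3\right) 0}{3} = \frac{\left(-4\right) 0}{3} = \frac{1}{3} \cdot 0 = 0$)
$\frac{l}{V{\left(-87 \right)}} = \frac{0}{11} = 0 \cdot \frac{1}{11} = 0$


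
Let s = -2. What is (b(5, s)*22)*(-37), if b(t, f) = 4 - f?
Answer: -4884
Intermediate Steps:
(b(5, s)*22)*(-37) = ((4 - 1*(-2))*22)*(-37) = ((4 + 2)*22)*(-37) = (6*22)*(-37) = 132*(-37) = -4884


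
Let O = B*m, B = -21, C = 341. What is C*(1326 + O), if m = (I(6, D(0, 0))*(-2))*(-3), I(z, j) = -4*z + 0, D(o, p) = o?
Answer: 1483350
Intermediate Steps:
I(z, j) = -4*z
m = -144 (m = (-4*6*(-2))*(-3) = -24*(-2)*(-3) = 48*(-3) = -144)
O = 3024 (O = -21*(-144) = 3024)
C*(1326 + O) = 341*(1326 + 3024) = 341*4350 = 1483350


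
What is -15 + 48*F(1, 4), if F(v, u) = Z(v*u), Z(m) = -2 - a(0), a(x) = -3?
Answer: 33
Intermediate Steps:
Z(m) = 1 (Z(m) = -2 - 1*(-3) = -2 + 3 = 1)
F(v, u) = 1
-15 + 48*F(1, 4) = -15 + 48*1 = -15 + 48 = 33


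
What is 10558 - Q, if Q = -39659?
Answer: 50217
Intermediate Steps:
10558 - Q = 10558 - 1*(-39659) = 10558 + 39659 = 50217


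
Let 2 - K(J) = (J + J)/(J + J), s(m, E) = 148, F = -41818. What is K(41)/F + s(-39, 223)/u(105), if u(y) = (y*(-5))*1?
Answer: -884227/3136350 ≈ -0.28193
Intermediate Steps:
u(y) = -5*y (u(y) = -5*y*1 = -5*y)
K(J) = 1 (K(J) = 2 - (J + J)/(J + J) = 2 - 2*J/(2*J) = 2 - 2*J*1/(2*J) = 2 - 1*1 = 2 - 1 = 1)
K(41)/F + s(-39, 223)/u(105) = 1/(-41818) + 148/((-5*105)) = 1*(-1/41818) + 148/(-525) = -1/41818 + 148*(-1/525) = -1/41818 - 148/525 = -884227/3136350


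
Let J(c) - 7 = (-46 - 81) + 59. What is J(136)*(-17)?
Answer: 1037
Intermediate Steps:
J(c) = -61 (J(c) = 7 + ((-46 - 81) + 59) = 7 + (-127 + 59) = 7 - 68 = -61)
J(136)*(-17) = -61*(-17) = 1037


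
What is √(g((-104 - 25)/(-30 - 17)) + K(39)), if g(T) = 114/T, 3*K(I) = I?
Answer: √100835/43 ≈ 7.3848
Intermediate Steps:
K(I) = I/3
√(g((-104 - 25)/(-30 - 17)) + K(39)) = √(114/(((-104 - 25)/(-30 - 17))) + (⅓)*39) = √(114/((-129/(-47))) + 13) = √(114/((-129*(-1/47))) + 13) = √(114/(129/47) + 13) = √(114*(47/129) + 13) = √(1786/43 + 13) = √(2345/43) = √100835/43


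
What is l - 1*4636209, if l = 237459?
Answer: -4398750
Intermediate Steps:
l - 1*4636209 = 237459 - 1*4636209 = 237459 - 4636209 = -4398750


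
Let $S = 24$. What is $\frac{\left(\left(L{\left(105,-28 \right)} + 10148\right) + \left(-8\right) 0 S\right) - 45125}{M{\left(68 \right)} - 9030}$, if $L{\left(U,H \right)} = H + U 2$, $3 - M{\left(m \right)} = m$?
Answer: $\frac{6959}{1819} \approx 3.8257$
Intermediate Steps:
$M{\left(m \right)} = 3 - m$
$L{\left(U,H \right)} = H + 2 U$
$\frac{\left(\left(L{\left(105,-28 \right)} + 10148\right) + \left(-8\right) 0 S\right) - 45125}{M{\left(68 \right)} - 9030} = \frac{\left(\left(\left(-28 + 2 \cdot 105\right) + 10148\right) + \left(-8\right) 0 \cdot 24\right) - 45125}{\left(3 - 68\right) - 9030} = \frac{\left(\left(\left(-28 + 210\right) + 10148\right) + 0 \cdot 24\right) - 45125}{\left(3 - 68\right) - 9030} = \frac{\left(\left(182 + 10148\right) + 0\right) - 45125}{-65 - 9030} = \frac{\left(10330 + 0\right) - 45125}{-9095} = \left(10330 - 45125\right) \left(- \frac{1}{9095}\right) = \left(-34795\right) \left(- \frac{1}{9095}\right) = \frac{6959}{1819}$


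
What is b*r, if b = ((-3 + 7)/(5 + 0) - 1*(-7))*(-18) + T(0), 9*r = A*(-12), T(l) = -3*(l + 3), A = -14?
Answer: -13944/5 ≈ -2788.8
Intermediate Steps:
T(l) = -9 - 3*l (T(l) = -3*(3 + l) = -9 - 3*l)
r = 56/3 (r = (-14*(-12))/9 = (1/9)*168 = 56/3 ≈ 18.667)
b = -747/5 (b = ((-3 + 7)/(5 + 0) - 1*(-7))*(-18) + (-9 - 3*0) = (4/5 + 7)*(-18) + (-9 + 0) = (4*(1/5) + 7)*(-18) - 9 = (4/5 + 7)*(-18) - 9 = (39/5)*(-18) - 9 = -702/5 - 9 = -747/5 ≈ -149.40)
b*r = -747/5*56/3 = -13944/5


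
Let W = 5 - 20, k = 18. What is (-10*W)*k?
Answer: 2700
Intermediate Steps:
W = -15
(-10*W)*k = -10*(-15)*18 = 150*18 = 2700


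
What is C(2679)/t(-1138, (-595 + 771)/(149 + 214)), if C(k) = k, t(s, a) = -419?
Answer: -2679/419 ≈ -6.3938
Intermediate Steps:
C(2679)/t(-1138, (-595 + 771)/(149 + 214)) = 2679/(-419) = 2679*(-1/419) = -2679/419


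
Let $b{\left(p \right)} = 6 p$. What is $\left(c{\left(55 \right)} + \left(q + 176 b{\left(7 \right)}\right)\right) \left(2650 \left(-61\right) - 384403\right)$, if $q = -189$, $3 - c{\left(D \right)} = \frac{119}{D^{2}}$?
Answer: $- \frac{11902880221643}{3025} \approx -3.9348 \cdot 10^{9}$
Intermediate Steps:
$c{\left(D \right)} = 3 - \frac{119}{D^{2}}$
$\left(c{\left(55 \right)} + \left(q + 176 b{\left(7 \right)}\right)\right) \left(2650 \left(-61\right) - 384403\right) = \left(\left(3 - \frac{119}{3025}\right) - \left(189 - 176 \cdot 6 \cdot 7\right)\right) \left(2650 \left(-61\right) - 384403\right) = \left(\left(3 - \frac{119}{3025}\right) + \left(-189 + 176 \cdot 42\right)\right) \left(-161650 - 384403\right) = \left(\left(3 - \frac{119}{3025}\right) + \left(-189 + 7392\right)\right) \left(-546053\right) = \left(\frac{8956}{3025} + 7203\right) \left(-546053\right) = \frac{21798031}{3025} \left(-546053\right) = - \frac{11902880221643}{3025}$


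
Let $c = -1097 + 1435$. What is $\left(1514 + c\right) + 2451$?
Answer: $4303$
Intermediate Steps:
$c = 338$
$\left(1514 + c\right) + 2451 = \left(1514 + 338\right) + 2451 = 1852 + 2451 = 4303$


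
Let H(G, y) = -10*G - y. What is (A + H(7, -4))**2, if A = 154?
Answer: 7744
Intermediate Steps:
H(G, y) = -y - 10*G
(A + H(7, -4))**2 = (154 + (-1*(-4) - 10*7))**2 = (154 + (4 - 70))**2 = (154 - 66)**2 = 88**2 = 7744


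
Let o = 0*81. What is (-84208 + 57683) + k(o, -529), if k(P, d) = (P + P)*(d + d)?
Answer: -26525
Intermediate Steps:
o = 0
k(P, d) = 4*P*d (k(P, d) = (2*P)*(2*d) = 4*P*d)
(-84208 + 57683) + k(o, -529) = (-84208 + 57683) + 4*0*(-529) = -26525 + 0 = -26525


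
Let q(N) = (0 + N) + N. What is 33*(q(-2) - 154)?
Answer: -5214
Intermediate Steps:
q(N) = 2*N (q(N) = N + N = 2*N)
33*(q(-2) - 154) = 33*(2*(-2) - 154) = 33*(-4 - 154) = 33*(-158) = -5214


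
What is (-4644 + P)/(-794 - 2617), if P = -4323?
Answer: 2989/1137 ≈ 2.6288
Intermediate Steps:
(-4644 + P)/(-794 - 2617) = (-4644 - 4323)/(-794 - 2617) = -8967/(-3411) = -8967*(-1/3411) = 2989/1137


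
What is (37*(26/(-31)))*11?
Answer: -10582/31 ≈ -341.35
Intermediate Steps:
(37*(26/(-31)))*11 = (37*(26*(-1/31)))*11 = (37*(-26/31))*11 = -962/31*11 = -10582/31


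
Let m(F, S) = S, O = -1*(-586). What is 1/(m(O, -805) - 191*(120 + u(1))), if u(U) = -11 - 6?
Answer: -1/20478 ≈ -4.8833e-5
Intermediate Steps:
u(U) = -17
O = 586
1/(m(O, -805) - 191*(120 + u(1))) = 1/(-805 - 191*(120 - 17)) = 1/(-805 - 191*103) = 1/(-805 - 19673) = 1/(-20478) = -1/20478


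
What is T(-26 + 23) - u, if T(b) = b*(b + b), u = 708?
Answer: -690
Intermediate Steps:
T(b) = 2*b**2 (T(b) = b*(2*b) = 2*b**2)
T(-26 + 23) - u = 2*(-26 + 23)**2 - 1*708 = 2*(-3)**2 - 708 = 2*9 - 708 = 18 - 708 = -690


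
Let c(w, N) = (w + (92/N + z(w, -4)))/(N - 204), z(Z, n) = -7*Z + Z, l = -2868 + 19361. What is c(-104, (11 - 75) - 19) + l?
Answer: 392836685/23821 ≈ 16491.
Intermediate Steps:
l = 16493
z(Z, n) = -6*Z
c(w, N) = (-5*w + 92/N)/(-204 + N) (c(w, N) = (w + (92/N - 6*w))/(N - 204) = (w + (-6*w + 92/N))/(-204 + N) = (-5*w + 92/N)/(-204 + N))
c(-104, (11 - 75) - 19) + l = (92 - 5*((11 - 75) - 19)*(-104))/(((11 - 75) - 19)*(-204 + ((11 - 75) - 19))) + 16493 = (92 - 5*(-64 - 19)*(-104))/((-64 - 19)*(-204 + (-64 - 19))) + 16493 = (92 - 5*(-83)*(-104))/((-83)*(-204 - 83)) + 16493 = -1/83*(92 - 43160)/(-287) + 16493 = -1/83*(-1/287)*(-43068) + 16493 = -43068/23821 + 16493 = 392836685/23821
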